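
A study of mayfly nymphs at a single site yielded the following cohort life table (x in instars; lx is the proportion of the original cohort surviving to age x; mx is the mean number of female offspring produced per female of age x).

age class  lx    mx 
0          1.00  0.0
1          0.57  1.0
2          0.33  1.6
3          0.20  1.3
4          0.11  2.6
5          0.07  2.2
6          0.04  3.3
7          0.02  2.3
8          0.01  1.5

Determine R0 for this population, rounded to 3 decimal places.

lx·mx by age: 0, 0.57, 0.528, 0.26, 0.286, 0.154, 0.132, 0.046, 0.015
R0 = Σ lx·mx = 1.991 → 1.991

1.991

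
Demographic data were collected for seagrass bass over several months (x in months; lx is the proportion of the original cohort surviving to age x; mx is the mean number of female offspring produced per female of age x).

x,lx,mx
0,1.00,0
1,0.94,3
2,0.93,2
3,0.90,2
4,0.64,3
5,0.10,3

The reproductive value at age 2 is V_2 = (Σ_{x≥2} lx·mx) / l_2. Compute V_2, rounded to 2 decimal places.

lx·mx for x ≥ 2: 1.86, 1.8, 1.92, 0.3 → sum = 5.88
V_2 = 5.88 / l_2 = 5.88 / 0.93 = 6.322581… → 6.32

6.32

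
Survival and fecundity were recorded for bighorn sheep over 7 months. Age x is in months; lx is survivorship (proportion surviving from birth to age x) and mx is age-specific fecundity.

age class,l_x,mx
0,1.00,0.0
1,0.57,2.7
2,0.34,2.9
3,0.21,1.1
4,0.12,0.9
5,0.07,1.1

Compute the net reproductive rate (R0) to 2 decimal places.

2.94

lx·mx by age: 0, 1.539, 0.986, 0.231, 0.108, 0.077
R0 = Σ lx·mx = 2.941 → 2.94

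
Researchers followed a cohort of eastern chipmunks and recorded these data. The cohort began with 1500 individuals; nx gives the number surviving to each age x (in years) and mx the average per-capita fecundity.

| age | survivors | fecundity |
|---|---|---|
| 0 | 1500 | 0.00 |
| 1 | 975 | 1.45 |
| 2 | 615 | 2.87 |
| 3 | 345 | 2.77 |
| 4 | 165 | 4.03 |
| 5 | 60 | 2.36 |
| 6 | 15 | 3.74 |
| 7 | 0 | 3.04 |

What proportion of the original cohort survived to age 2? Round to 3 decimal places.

0.410

l_2 = n_2/n_0 = 615/1500 = 0.41 → 0.410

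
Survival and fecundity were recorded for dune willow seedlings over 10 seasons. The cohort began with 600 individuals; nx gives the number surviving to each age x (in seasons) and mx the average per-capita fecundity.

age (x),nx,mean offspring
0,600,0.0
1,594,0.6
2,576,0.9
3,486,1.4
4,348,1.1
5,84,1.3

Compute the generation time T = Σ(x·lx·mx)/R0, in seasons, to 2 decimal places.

lx = nx/n0 = nx/600: 1, 0.99, 0.96, 0.81, 0.58, 0.14
lx·mx: 0, 0.594, 0.864, 1.134, 0.638, 0.182 → R0 = 3.412
x·lx·mx: 0, 0.594, 1.728, 3.402, 2.552, 0.91 → Σ = 9.186
T = 9.186 / 3.412 = 2.692263… → 2.69

2.69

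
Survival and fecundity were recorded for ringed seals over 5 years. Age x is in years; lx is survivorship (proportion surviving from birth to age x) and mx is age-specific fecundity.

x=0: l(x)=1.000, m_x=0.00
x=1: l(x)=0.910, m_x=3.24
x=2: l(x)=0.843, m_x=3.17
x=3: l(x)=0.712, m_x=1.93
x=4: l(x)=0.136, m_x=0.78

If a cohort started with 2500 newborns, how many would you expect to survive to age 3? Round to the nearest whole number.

Expected survivors = N0 · l_3 = 2500 × 0.712 = 1780 → 1780

1780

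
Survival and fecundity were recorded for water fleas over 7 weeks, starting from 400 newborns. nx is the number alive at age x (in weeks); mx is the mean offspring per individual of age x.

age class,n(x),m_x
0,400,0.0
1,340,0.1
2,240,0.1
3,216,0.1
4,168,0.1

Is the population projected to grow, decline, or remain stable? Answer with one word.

lx = nx/n0 = nx/400: 1, 0.85, 0.6, 0.54, 0.42
R0 = Σ lx·mx = 0 + 0.085 + 0.06 + 0.054 + 0.042 = 0.241
R0 < 1, so the population is declining.

declining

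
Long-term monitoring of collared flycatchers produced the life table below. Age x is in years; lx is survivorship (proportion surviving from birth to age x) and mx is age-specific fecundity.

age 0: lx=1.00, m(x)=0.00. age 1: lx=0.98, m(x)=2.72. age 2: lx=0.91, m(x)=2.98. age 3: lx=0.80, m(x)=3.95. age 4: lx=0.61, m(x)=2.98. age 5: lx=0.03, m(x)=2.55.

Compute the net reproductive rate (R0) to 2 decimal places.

lx·mx by age: 0, 2.6656, 2.7118, 3.16, 1.8178, 0.0765
R0 = Σ lx·mx = 10.4317 → 10.43

10.43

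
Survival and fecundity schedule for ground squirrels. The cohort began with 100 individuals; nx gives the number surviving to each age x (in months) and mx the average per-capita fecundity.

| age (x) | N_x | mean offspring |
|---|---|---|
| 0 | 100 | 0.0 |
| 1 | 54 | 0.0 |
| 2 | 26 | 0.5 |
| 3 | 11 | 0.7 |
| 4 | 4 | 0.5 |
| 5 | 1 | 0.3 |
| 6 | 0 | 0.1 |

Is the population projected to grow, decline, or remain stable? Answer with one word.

lx = nx/n0 = nx/100: 1, 0.54, 0.26, 0.11, 0.04, 0.01, 0
R0 = Σ lx·mx = 0 + 0 + 0.13 + 0.077 + 0.02 + 0.003 + 0 = 0.23
R0 < 1, so the population is declining.

declining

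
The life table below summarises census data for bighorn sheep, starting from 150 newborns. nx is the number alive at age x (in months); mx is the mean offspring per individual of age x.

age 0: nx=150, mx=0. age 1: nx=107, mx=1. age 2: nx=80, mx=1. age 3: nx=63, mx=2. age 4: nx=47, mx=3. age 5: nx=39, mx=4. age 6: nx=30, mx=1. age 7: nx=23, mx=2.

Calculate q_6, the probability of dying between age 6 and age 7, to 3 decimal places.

0.233

lx = nx/n0 = nx/150: 1, 0.71333…, 0.53333…, 0.42, 0.31333…, 0.26, 0.2, 0.15333…
q_6 = (l_6 − l_7) / l_6 = (0.2 − 0.153333…) / 0.2
     = 0.046667… / 0.2 = 0.233333… → 0.233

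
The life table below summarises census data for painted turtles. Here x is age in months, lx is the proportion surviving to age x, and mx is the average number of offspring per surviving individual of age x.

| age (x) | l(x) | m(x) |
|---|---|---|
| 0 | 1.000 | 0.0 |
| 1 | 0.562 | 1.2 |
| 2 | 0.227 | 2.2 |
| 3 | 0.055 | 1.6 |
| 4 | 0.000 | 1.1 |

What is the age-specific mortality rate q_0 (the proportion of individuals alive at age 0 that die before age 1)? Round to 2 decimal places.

q_0 = (l_0 − l_1) / l_0 = (1 − 0.562) / 1
     = 0.438 / 1 = 0.438 → 0.44

0.44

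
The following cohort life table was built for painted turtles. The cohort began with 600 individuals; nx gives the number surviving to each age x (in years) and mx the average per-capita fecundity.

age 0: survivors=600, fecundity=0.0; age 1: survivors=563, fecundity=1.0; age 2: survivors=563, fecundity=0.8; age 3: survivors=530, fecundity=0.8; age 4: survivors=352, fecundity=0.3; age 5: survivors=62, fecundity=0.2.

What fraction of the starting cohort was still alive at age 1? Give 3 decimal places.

l_1 = n_1/n_0 = 563/600 = 0.938333… → 0.938

0.938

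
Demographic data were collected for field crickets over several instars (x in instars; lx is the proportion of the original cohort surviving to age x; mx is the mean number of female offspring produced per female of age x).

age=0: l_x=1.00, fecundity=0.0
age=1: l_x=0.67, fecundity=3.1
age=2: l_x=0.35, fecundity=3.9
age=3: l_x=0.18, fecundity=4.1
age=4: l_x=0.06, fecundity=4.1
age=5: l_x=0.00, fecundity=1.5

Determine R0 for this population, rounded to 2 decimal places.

4.43

lx·mx by age: 0, 2.077, 1.365, 0.738, 0.246, 0
R0 = Σ lx·mx = 4.426 → 4.43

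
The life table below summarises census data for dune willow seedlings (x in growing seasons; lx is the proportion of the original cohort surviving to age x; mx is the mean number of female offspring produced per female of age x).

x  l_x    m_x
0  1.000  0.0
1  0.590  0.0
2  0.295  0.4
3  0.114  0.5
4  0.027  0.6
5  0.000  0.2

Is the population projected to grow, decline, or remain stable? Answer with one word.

declining

R0 = Σ lx·mx = 0 + 0 + 0.118 + 0.057 + 0.0162 + 0 = 0.1912
R0 < 1, so the population is declining.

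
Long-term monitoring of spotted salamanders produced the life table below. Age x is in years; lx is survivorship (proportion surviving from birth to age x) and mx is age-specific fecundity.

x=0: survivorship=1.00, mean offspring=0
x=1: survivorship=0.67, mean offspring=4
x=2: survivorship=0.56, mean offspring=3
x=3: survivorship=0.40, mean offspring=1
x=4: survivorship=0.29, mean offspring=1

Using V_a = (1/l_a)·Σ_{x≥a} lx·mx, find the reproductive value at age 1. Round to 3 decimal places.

lx·mx for x ≥ 1: 2.68, 1.68, 0.4, 0.29 → sum = 5.05
V_1 = 5.05 / l_1 = 5.05 / 0.67 = 7.537313… → 7.537

7.537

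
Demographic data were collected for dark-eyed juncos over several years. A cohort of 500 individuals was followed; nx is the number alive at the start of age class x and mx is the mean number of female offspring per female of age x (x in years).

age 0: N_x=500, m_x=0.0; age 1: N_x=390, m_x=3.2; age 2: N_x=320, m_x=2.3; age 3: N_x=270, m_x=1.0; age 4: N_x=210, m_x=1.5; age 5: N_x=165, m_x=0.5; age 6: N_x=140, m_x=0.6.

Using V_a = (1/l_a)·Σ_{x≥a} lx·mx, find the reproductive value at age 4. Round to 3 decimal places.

2.293

lx = nx/n0 = nx/500: 1, 0.78, 0.64, 0.54, 0.42, 0.33, 0.28
lx·mx for x ≥ 4: 0.63, 0.165, 0.168 → sum = 0.963
V_4 = 0.963 / l_4 = 0.963 / 0.42 = 2.292857… → 2.293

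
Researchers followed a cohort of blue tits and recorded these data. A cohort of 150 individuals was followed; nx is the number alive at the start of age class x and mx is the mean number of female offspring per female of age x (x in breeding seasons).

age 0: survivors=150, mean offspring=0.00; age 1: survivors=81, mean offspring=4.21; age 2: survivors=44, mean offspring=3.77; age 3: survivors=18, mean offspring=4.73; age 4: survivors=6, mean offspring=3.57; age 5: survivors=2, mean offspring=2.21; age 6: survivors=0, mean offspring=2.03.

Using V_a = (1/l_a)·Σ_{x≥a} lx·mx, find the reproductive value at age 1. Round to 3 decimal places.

lx = nx/n0 = nx/150: 1, 0.54, 0.29333…, 0.12, 0.04, 0.01333…, 0
lx·mx for x ≥ 1: 2.2734, 1.105867…, 0.5676, 0.1428, 0.029467…, 0 → sum = 4.119133…
V_1 = 4.119133… / l_1 = 4.119133… / 0.54 = 7.628025… → 7.628

7.628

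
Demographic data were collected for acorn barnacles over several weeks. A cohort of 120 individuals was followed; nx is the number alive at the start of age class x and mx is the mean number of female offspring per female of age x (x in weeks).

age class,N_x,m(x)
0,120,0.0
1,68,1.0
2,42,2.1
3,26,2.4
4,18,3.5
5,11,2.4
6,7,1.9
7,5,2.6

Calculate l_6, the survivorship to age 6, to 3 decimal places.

0.058

l_6 = n_6/n_0 = 7/120 = 0.058333… → 0.058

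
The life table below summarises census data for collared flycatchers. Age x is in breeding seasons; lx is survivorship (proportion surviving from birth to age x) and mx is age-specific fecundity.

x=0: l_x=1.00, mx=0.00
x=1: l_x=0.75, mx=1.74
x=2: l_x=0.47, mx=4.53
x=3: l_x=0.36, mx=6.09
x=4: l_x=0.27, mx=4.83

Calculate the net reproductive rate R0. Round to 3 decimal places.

lx·mx by age: 0, 1.305, 2.1291, 2.1924, 1.3041
R0 = Σ lx·mx = 6.9306 → 6.931

6.931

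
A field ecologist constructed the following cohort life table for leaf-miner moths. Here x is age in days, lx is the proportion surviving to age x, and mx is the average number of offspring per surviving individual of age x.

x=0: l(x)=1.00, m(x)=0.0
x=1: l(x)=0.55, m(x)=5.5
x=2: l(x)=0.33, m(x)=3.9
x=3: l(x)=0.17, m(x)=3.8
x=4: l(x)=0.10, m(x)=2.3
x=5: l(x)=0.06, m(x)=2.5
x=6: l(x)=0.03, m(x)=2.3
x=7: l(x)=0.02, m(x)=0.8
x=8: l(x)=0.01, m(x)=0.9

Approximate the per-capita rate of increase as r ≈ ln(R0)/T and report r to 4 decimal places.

0.9375

R0 = Σ lx·mx = 0 + 3.025 + 1.287 + 0.646 + 0.23 + 0.15 + 0.069 + 0.016 + 0.009 = 5.432
Σ x·lx·mx = 9.805; T = 9.805/5.432 = 1.80504…
r ≈ ln(R0)/T = ln(5.432)/1.80504… = 0.937543… → 0.9375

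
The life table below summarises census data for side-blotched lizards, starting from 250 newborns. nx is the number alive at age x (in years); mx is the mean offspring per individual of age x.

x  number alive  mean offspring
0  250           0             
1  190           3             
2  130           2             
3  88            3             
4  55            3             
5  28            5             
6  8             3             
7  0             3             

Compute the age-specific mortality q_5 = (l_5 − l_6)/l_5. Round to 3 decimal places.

0.714

lx = nx/n0 = nx/250: 1, 0.76, 0.52, 0.352, 0.22, 0.112, 0.032, 0
q_5 = (l_5 − l_6) / l_5 = (0.112 − 0.032) / 0.112
     = 0.08 / 0.112 = 0.714286… → 0.714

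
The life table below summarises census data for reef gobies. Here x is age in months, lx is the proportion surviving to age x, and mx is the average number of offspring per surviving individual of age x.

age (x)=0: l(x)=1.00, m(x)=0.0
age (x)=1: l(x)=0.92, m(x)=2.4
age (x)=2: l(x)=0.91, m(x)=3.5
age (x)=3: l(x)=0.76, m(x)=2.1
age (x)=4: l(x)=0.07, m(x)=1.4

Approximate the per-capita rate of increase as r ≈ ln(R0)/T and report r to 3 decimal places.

R0 = Σ lx·mx = 0 + 2.208 + 3.185 + 1.596 + 0.098 = 7.087
Σ x·lx·mx = 13.758; T = 13.758/7.087 = 1.9413…
r ≈ ln(R0)/T = ln(7.087)/1.9413… = 1.00874… → 1.009

1.009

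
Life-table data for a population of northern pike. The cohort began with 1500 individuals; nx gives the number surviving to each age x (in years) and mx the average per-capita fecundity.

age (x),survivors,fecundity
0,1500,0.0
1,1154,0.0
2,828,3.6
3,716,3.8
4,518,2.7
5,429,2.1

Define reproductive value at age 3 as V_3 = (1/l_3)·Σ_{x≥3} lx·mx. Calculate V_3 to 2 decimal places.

lx = nx/n0 = nx/1500: 1, 0.76933…, 0.552, 0.47733…, 0.34533…, 0.286
lx·mx for x ≥ 3: 1.813867…, 0.9324…, 0.6006 → sum = 3.346867…
V_3 = 3.346867… / l_3 = 3.346867… / 0.477333… = 7.011592… → 7.01

7.01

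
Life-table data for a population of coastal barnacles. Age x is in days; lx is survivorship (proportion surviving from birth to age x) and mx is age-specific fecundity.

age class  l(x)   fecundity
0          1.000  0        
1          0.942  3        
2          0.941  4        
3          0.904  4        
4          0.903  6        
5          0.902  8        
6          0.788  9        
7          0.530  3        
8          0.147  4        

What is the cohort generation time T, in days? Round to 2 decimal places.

4.28

lx·mx: 0, 2.826, 3.764, 3.616, 5.418, 7.216, 7.092, 1.59, 0.588 → R0 = 32.11
x·lx·mx: 0, 2.826, 7.528, 10.848, 21.672, 36.08, 42.552, 11.13, 4.704 → Σ = 137.34
T = 137.34 / 32.11 = 4.277172… → 4.28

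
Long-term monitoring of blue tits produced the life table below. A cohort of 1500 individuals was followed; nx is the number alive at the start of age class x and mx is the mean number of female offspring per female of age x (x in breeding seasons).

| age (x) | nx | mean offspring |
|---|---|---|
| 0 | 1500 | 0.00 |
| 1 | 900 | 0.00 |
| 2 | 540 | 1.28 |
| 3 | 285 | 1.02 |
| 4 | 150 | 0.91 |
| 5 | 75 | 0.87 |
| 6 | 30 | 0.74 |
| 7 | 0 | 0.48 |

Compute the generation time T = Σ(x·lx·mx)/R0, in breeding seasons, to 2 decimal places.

lx = nx/n0 = nx/1500: 1, 0.6, 0.36, 0.19, 0.1, 0.05, 0.02, 0
lx·mx: 0, 0, 0.4608, 0.1938, 0.091, 0.0435, 0.0148, 0 → R0 = 0.8039
x·lx·mx: 0, 0, 0.9216, 0.5814, 0.364, 0.2175, 0.0888, 0 → Σ = 2.1733
T = 2.1733 / 0.8039 = 2.703446… → 2.70

2.70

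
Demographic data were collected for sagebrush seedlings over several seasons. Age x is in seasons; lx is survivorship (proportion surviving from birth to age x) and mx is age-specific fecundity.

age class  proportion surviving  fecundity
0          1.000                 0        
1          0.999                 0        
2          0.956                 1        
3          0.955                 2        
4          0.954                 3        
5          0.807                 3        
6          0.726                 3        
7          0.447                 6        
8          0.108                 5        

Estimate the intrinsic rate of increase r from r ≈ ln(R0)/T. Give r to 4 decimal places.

0.5243

R0 = Σ lx·mx = 0 + 0 + 0.956 + 1.91 + 2.862 + 2.421 + 2.178 + 2.682 + 0.54 = 13.549
Σ x·lx·mx = 67.357; T = 67.357/13.549 = 4.97136…
r ≈ ln(R0)/T = ln(13.549)/4.97136… = 0.524265… → 0.5243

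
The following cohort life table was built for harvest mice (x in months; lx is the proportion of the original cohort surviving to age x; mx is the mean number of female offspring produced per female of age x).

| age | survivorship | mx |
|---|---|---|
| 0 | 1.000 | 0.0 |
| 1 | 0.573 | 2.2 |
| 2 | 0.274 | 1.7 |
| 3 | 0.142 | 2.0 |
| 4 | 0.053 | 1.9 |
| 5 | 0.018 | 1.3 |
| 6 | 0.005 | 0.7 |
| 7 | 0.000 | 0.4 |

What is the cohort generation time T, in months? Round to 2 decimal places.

1.68

lx·mx: 0, 1.2606, 0.4658, 0.284, 0.1007, 0.0234, 0.0035, 0 → R0 = 2.138
x·lx·mx: 0, 1.2606, 0.9316, 0.852, 0.4028, 0.117, 0.021, 0 → Σ = 3.585
T = 3.585 / 2.138 = 1.676801… → 1.68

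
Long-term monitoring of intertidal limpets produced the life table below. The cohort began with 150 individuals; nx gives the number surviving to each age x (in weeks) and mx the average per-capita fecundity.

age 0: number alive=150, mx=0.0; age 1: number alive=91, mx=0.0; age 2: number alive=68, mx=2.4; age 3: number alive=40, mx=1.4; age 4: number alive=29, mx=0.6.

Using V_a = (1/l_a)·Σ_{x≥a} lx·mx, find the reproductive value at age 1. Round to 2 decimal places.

2.60

lx = nx/n0 = nx/150: 1, 0.60667…, 0.45333…, 0.26667…, 0.19333…
lx·mx for x ≥ 1: 0, 1.088…, 0.373333…, 0.116… → sum = 1.577333…
V_1 = 1.577333… / l_1 = 1.577333… / 0.606667… = 2.6… → 2.60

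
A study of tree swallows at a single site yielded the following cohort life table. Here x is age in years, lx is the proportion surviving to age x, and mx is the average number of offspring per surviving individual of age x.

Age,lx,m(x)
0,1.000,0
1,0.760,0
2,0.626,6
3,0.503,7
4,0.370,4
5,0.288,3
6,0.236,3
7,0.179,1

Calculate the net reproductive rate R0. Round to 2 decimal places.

lx·mx by age: 0, 0, 3.756, 3.521, 1.48, 0.864, 0.708, 0.179
R0 = Σ lx·mx = 10.508 → 10.51

10.51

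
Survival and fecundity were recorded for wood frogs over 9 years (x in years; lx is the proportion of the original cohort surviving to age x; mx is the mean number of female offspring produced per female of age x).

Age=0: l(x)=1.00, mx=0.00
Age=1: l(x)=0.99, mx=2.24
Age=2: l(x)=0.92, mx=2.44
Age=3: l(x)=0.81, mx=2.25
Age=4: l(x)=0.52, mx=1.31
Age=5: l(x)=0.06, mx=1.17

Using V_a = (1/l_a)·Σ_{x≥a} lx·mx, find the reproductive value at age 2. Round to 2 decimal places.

lx·mx for x ≥ 2: 2.2448, 1.8225, 0.6812, 0.0702 → sum = 4.8187
V_2 = 4.8187 / l_2 = 4.8187 / 0.92 = 5.237717… → 5.24

5.24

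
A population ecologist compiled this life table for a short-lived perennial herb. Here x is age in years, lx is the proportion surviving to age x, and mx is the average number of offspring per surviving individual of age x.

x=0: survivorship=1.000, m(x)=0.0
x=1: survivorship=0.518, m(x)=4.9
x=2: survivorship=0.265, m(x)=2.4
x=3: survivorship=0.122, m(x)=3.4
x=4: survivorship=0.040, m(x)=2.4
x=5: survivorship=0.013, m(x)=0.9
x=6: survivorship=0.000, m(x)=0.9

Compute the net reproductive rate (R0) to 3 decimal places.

lx·mx by age: 0, 2.5382, 0.636, 0.4148, 0.096, 0.0117, 0
R0 = Σ lx·mx = 3.6967 → 3.697

3.697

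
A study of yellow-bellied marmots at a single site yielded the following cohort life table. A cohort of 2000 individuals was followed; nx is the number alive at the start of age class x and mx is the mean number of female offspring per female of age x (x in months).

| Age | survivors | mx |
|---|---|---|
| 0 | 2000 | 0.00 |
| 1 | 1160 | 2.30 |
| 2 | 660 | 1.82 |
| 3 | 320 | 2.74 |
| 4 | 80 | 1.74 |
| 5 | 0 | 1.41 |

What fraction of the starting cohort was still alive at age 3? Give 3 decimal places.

l_3 = n_3/n_0 = 320/2000 = 0.16 → 0.160

0.160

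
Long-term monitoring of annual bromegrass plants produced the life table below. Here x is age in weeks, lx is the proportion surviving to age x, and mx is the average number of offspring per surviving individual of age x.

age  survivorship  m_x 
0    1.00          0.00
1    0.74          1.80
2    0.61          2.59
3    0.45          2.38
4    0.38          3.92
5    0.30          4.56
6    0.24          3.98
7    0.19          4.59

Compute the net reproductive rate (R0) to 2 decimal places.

8.67

lx·mx by age: 0, 1.332, 1.5799, 1.071, 1.4896, 1.368, 0.9552, 0.8721
R0 = Σ lx·mx = 8.6678 → 8.67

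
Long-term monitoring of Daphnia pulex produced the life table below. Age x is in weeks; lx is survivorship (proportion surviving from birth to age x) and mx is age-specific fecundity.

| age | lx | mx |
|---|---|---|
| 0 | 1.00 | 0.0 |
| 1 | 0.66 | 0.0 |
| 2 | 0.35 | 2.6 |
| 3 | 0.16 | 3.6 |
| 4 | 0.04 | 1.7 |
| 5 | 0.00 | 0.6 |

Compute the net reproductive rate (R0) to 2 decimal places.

1.55

lx·mx by age: 0, 0, 0.91, 0.576, 0.068, 0
R0 = Σ lx·mx = 1.554 → 1.55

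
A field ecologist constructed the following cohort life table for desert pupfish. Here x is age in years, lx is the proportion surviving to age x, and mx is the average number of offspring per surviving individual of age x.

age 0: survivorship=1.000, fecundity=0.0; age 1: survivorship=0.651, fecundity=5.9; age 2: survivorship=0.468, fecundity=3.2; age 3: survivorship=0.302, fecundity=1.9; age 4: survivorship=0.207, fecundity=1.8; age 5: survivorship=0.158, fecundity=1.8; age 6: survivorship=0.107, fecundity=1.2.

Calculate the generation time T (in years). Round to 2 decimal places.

lx·mx: 0, 3.8409, 1.4976, 0.5738, 0.3726, 0.2844, 0.1284 → R0 = 6.6977
x·lx·mx: 0, 3.8409, 2.9952, 1.7214, 1.4904, 1.422, 0.7704 → Σ = 12.2403
T = 12.2403 / 6.6977 = 1.827538… → 1.83

1.83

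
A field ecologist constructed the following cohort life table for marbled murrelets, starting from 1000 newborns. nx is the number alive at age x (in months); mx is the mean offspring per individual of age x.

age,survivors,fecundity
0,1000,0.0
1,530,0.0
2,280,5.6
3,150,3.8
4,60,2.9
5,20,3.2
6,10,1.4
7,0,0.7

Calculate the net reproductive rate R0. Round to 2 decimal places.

lx = nx/n0 = nx/1000: 1, 0.53, 0.28, 0.15, 0.06, 0.02, 0.01, 0
lx·mx by age: 0, 0, 1.568, 0.57, 0.174, 0.064, 0.014, 0
R0 = Σ lx·mx = 2.39 → 2.39

2.39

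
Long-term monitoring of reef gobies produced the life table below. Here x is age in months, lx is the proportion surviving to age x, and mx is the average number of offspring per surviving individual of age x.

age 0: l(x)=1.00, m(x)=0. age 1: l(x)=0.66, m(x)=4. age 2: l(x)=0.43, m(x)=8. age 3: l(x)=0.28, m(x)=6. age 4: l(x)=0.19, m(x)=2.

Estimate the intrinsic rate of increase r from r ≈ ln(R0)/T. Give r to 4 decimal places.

1.0614

R0 = Σ lx·mx = 0 + 2.64 + 3.44 + 1.68 + 0.38 = 8.14
Σ x·lx·mx = 16.08; T = 16.08/8.14 = 1.97543…
r ≈ ln(R0)/T = ln(8.14)/1.97543… = 1.061435… → 1.0614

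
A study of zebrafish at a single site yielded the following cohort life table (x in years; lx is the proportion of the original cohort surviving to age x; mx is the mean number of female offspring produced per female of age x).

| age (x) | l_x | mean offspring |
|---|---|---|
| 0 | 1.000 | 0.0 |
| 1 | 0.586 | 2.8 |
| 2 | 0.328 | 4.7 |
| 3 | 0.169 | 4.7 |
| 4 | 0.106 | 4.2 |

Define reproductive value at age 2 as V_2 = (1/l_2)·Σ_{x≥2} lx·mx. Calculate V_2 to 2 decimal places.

8.48

lx·mx for x ≥ 2: 1.5416, 0.7943, 0.4452 → sum = 2.7811
V_2 = 2.7811 / l_2 = 2.7811 / 0.328 = 8.478963… → 8.48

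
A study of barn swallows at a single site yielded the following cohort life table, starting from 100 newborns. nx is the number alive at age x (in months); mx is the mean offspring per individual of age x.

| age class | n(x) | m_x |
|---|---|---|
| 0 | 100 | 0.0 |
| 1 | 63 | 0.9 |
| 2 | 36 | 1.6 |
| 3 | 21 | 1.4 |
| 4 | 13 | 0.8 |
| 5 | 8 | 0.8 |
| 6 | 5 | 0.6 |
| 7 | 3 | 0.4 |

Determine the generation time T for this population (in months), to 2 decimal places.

lx = nx/n0 = nx/100: 1, 0.63, 0.36, 0.21, 0.13, 0.08, 0.05, 0.03
lx·mx: 0, 0.567, 0.576, 0.294, 0.104, 0.064, 0.03, 0.012 → R0 = 1.647
x·lx·mx: 0, 0.567, 1.152, 0.882, 0.416, 0.32, 0.18, 0.084 → Σ = 3.601
T = 3.601 / 1.647 = 2.1864… → 2.19

2.19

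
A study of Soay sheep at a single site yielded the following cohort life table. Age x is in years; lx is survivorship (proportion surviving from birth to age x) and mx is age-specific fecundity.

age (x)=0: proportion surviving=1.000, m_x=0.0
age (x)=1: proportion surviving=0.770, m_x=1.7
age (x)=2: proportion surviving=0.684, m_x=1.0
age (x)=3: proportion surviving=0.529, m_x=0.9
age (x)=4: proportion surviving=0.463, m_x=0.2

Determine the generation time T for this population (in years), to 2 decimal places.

lx·mx: 0, 1.309, 0.684, 0.4761, 0.0926 → R0 = 2.5617
x·lx·mx: 0, 1.309, 1.368, 1.4283, 0.3704 → Σ = 4.4757
T = 4.4757 / 2.5617 = 1.74716… → 1.75

1.75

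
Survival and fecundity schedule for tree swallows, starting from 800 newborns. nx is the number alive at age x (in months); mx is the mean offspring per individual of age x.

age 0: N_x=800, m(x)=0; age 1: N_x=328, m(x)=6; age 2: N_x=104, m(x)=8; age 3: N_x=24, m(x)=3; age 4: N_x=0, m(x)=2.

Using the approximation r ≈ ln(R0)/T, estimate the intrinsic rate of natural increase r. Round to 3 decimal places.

0.954

lx = nx/n0 = nx/800: 1, 0.41, 0.13, 0.03, 0
R0 = Σ lx·mx = 0 + 2.46 + 1.04 + 0.09 + 0 = 3.59
Σ x·lx·mx = 4.81; T = 4.81/3.59 = 1.33983…
r ≈ ln(R0)/T = ln(3.59)/1.33983… = 0.95396… → 0.954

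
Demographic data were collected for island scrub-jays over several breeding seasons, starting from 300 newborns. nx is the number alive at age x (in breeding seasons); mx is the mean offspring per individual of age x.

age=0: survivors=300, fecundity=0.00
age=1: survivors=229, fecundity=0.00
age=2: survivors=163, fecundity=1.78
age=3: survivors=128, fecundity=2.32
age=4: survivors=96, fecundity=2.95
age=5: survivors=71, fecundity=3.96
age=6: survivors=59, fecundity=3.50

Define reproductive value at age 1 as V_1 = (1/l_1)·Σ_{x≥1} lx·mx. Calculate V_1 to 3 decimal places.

5.930

lx = nx/n0 = nx/300: 1, 0.76333…, 0.54333…, 0.42667…, 0.32, 0.23667…, 0.19667…
lx·mx for x ≥ 1: 0, 0.967133…, 0.989867…, 0.944, 0.9372…, 0.688333… → sum = 4.526533…
V_1 = 4.526533… / l_1 = 4.526533… / 0.763333… = 5.929956… → 5.930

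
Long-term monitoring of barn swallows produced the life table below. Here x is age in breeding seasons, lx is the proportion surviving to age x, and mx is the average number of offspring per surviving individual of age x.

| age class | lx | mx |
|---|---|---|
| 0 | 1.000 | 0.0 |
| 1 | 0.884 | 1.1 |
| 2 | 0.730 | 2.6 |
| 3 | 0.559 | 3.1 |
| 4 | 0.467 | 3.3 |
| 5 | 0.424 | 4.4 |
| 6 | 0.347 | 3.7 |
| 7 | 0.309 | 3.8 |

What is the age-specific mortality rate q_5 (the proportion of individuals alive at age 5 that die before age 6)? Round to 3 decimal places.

q_5 = (l_5 − l_6) / l_5 = (0.424 − 0.347) / 0.424
     = 0.077 / 0.424 = 0.181604… → 0.182

0.182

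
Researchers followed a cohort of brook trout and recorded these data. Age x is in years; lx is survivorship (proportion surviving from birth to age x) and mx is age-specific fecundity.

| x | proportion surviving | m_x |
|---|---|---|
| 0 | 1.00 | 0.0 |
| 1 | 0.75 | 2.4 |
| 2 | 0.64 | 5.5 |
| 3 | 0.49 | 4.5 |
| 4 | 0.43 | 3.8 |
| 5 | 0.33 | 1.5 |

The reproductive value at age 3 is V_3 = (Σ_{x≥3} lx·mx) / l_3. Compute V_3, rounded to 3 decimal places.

lx·mx for x ≥ 3: 2.205, 1.634, 0.495 → sum = 4.334
V_3 = 4.334 / l_3 = 4.334 / 0.49 = 8.844898… → 8.845

8.845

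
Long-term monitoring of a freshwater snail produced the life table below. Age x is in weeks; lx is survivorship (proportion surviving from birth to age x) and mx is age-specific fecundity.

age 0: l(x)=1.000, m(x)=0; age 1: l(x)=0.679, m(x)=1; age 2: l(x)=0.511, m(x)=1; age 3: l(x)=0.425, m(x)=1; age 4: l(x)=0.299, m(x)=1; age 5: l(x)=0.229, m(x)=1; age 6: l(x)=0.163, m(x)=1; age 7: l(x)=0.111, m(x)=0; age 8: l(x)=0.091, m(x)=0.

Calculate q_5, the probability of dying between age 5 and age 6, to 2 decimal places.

q_5 = (l_5 − l_6) / l_5 = (0.229 − 0.163) / 0.229
     = 0.066 / 0.229 = 0.28821… → 0.29

0.29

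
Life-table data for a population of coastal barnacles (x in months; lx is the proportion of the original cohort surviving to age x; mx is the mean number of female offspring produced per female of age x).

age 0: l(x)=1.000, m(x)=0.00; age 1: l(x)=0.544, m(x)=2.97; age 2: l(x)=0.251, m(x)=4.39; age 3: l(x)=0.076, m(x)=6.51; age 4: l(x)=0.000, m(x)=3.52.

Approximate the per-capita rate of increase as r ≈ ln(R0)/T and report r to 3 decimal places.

0.707

R0 = Σ lx·mx = 0 + 1.61568 + 1.10189 + 0.49476 + 0 = 3.21233
Σ x·lx·mx = 5.30374; T = 5.30374/3.21233 = 1.65106…
r ≈ ln(R0)/T = ln(3.21233)/1.65106… = 0.70682… → 0.707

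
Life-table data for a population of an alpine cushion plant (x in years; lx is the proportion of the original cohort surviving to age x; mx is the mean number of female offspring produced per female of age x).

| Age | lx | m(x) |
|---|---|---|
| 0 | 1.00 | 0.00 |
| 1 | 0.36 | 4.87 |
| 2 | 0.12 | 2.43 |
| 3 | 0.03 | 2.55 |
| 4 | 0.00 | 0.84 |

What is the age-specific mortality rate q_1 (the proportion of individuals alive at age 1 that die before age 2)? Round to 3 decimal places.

q_1 = (l_1 − l_2) / l_1 = (0.36 − 0.12) / 0.36
     = 0.24 / 0.36 = 0.666667… → 0.667

0.667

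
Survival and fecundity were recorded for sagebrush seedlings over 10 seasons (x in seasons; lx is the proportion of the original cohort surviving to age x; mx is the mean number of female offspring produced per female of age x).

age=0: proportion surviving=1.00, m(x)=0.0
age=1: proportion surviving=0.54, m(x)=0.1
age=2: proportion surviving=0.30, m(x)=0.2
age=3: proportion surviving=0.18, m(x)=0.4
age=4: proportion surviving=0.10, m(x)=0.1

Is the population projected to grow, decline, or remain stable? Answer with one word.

R0 = Σ lx·mx = 0 + 0.054 + 0.06 + 0.072 + 0.01 = 0.196
R0 < 1, so the population is declining.

declining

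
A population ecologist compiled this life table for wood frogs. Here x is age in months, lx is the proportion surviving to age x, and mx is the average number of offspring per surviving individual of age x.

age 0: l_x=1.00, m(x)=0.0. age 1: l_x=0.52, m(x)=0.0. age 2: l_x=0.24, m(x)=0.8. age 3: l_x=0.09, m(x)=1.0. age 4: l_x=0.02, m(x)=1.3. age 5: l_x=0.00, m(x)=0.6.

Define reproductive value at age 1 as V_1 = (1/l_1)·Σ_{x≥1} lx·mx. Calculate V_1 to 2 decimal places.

lx·mx for x ≥ 1: 0, 0.192, 0.09, 0.026, 0 → sum = 0.308
V_1 = 0.308 / l_1 = 0.308 / 0.52 = 0.592308… → 0.59

0.59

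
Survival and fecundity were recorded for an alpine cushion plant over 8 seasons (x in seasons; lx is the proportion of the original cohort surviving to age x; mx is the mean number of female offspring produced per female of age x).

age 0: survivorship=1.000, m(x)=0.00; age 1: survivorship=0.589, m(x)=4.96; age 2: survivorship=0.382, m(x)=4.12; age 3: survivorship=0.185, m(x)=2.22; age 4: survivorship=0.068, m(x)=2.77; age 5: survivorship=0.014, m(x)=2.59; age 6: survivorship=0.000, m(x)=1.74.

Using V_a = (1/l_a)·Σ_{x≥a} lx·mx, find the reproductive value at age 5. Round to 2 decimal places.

lx·mx for x ≥ 5: 0.03626, 0 → sum = 0.03626
V_5 = 0.03626 / l_5 = 0.03626 / 0.014 = 2.59 → 2.59

2.59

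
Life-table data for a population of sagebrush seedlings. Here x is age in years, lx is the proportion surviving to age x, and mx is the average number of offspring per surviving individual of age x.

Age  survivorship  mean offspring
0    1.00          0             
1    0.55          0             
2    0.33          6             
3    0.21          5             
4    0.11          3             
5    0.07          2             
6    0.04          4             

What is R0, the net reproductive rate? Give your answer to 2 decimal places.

lx·mx by age: 0, 0, 1.98, 1.05, 0.33, 0.14, 0.16
R0 = Σ lx·mx = 3.66 → 3.66

3.66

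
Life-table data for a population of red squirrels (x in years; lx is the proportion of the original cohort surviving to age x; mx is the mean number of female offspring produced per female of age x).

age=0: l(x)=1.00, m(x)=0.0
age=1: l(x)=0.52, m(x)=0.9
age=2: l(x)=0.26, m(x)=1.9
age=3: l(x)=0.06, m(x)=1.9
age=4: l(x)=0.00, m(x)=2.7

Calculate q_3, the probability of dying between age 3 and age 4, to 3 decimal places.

1.000

q_3 = (l_3 − l_4) / l_3 = (0.06 − 0) / 0.06
     = 0.06 / 0.06 = 1 → 1.000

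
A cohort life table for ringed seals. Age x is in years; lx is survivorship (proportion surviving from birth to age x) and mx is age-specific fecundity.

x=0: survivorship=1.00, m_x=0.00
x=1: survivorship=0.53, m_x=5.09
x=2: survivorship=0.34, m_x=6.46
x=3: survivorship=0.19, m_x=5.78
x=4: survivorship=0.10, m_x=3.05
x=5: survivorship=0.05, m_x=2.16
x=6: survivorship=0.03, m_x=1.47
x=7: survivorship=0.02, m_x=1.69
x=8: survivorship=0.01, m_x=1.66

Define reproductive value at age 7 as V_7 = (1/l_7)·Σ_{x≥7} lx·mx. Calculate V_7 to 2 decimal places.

lx·mx for x ≥ 7: 0.0338, 0.0166 → sum = 0.0504
V_7 = 0.0504 / l_7 = 0.0504 / 0.02 = 2.52 → 2.52

2.52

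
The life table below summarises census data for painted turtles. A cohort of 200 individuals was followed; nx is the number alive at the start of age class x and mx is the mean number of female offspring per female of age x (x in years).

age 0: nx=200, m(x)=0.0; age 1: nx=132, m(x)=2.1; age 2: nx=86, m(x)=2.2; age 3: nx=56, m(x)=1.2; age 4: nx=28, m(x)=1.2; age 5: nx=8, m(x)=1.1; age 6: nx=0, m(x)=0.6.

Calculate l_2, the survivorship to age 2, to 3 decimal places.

l_2 = n_2/n_0 = 86/200 = 0.43 → 0.430

0.430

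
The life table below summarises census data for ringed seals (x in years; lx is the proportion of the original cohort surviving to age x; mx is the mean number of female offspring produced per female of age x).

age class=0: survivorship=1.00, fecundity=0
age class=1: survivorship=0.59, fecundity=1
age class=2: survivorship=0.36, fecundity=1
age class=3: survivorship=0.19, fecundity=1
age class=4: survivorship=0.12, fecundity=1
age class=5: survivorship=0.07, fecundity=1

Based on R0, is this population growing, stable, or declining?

R0 = Σ lx·mx = 0 + 0.59 + 0.36 + 0.19 + 0.12 + 0.07 = 1.33
R0 > 1, so the population is growing.

growing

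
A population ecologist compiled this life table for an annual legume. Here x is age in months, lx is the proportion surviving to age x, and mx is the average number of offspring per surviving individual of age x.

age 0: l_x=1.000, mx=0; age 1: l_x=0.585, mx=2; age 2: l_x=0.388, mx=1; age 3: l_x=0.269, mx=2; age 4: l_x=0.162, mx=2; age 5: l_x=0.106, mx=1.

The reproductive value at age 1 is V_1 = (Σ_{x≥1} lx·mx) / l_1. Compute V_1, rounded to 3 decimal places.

4.318

lx·mx for x ≥ 1: 1.17, 0.388, 0.538, 0.324, 0.106 → sum = 2.526
V_1 = 2.526 / l_1 = 2.526 / 0.585 = 4.317949… → 4.318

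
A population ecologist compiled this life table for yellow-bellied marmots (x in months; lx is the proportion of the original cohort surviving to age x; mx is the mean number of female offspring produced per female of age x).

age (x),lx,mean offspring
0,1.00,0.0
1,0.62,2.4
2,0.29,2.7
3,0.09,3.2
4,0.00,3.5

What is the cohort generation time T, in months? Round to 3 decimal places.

1.531

lx·mx: 0, 1.488, 0.783, 0.288, 0 → R0 = 2.559
x·lx·mx: 0, 1.488, 1.566, 0.864, 0 → Σ = 3.918
T = 3.918 / 2.559 = 1.531067… → 1.531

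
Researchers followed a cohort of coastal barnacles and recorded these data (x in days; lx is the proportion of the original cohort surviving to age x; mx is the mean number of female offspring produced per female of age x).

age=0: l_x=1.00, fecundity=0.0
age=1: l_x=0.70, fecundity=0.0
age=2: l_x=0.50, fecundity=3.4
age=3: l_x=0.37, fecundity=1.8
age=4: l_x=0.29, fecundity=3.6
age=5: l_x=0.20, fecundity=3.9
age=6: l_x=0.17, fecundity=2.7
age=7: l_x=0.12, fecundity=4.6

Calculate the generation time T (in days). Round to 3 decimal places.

lx·mx: 0, 0, 1.7, 0.666, 1.044, 0.78, 0.459, 0.552 → R0 = 5.201
x·lx·mx: 0, 0, 3.4, 1.998, 4.176, 3.9, 2.754, 3.864 → Σ = 20.092
T = 20.092 / 5.201 = 3.863103… → 3.863

3.863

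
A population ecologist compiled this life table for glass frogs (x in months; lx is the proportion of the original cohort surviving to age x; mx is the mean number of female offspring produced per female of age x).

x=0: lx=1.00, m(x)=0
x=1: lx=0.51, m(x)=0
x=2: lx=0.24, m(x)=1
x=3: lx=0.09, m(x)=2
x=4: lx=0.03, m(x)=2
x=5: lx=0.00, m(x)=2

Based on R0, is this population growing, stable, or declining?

R0 = Σ lx·mx = 0 + 0 + 0.24 + 0.18 + 0.06 + 0 = 0.48
R0 < 1, so the population is declining.

declining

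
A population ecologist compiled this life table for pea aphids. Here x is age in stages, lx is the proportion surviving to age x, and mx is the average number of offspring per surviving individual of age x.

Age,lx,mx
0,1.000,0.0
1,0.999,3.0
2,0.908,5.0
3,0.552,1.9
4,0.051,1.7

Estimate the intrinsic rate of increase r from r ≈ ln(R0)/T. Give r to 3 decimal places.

R0 = Σ lx·mx = 0 + 2.997 + 4.54 + 1.0488 + 0.0867 = 8.6725
Σ x·lx·mx = 15.5702; T = 15.5702/8.6725 = 1.79535…
r ≈ ln(R0)/T = ln(8.6725)/1.79535… = 1.20319… → 1.203

1.203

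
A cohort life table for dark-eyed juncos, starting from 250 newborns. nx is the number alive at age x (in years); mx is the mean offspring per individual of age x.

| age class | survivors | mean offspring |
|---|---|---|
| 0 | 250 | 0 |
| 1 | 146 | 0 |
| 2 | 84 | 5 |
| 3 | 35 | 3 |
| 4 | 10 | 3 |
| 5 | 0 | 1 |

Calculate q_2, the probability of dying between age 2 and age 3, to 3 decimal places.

0.583

lx = nx/n0 = nx/250: 1, 0.584, 0.336, 0.14, 0.04, 0
q_2 = (l_2 − l_3) / l_2 = (0.336 − 0.14) / 0.336
     = 0.196 / 0.336 = 0.583333… → 0.583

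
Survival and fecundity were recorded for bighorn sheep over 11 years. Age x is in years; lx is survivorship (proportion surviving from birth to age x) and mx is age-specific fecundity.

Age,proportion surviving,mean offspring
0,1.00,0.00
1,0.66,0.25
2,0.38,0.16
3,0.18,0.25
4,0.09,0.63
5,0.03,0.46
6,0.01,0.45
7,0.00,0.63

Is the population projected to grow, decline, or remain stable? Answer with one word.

declining

R0 = Σ lx·mx = 0 + 0.165 + 0.0608 + 0.045 + 0.0567 + 0.0138 + 0.0045 + 0 = 0.3458
R0 < 1, so the population is declining.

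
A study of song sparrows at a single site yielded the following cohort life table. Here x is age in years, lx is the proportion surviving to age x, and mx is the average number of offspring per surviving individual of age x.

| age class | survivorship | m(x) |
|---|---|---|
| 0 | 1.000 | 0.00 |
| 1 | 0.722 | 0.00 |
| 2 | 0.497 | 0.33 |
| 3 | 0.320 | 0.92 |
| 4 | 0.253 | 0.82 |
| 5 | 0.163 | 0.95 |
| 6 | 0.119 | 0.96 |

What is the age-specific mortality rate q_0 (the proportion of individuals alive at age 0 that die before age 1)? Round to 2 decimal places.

q_0 = (l_0 − l_1) / l_0 = (1 − 0.722) / 1
     = 0.278 / 1 = 0.278 → 0.28

0.28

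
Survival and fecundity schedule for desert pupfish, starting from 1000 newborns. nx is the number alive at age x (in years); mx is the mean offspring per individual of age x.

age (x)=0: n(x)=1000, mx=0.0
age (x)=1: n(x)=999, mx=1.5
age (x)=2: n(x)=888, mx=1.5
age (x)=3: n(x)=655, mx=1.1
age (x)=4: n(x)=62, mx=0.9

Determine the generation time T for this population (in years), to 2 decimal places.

1.82

lx = nx/n0 = nx/1000: 1, 0.999, 0.888, 0.655, 0.062
lx·mx: 0, 1.4985, 1.332, 0.7205, 0.0558 → R0 = 3.6068
x·lx·mx: 0, 1.4985, 2.664, 2.1615, 0.2232 → Σ = 6.5472
T = 6.5472 / 3.6068 = 1.815238… → 1.82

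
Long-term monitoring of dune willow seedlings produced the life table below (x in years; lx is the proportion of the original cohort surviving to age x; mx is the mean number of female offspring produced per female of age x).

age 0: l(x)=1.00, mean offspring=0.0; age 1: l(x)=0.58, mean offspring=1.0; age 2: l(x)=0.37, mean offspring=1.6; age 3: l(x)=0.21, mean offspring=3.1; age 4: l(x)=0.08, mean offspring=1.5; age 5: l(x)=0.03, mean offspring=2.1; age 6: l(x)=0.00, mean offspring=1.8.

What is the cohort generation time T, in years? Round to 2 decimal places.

lx·mx: 0, 0.58, 0.592, 0.651, 0.12, 0.063, 0 → R0 = 2.006
x·lx·mx: 0, 0.58, 1.184, 1.953, 0.48, 0.315, 0 → Σ = 4.512
T = 4.512 / 2.006 = 2.249252… → 2.25

2.25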